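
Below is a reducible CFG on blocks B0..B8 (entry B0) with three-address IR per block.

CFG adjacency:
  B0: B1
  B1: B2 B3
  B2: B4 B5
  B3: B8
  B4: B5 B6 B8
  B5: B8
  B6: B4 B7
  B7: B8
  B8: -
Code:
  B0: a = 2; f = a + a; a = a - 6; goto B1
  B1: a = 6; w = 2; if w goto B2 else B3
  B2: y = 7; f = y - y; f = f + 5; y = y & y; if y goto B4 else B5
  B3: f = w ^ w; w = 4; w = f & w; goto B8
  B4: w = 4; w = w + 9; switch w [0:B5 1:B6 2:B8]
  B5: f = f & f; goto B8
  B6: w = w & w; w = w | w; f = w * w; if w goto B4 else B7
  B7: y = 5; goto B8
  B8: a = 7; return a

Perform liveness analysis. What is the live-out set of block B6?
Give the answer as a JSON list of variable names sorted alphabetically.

Answer: ["f"]

Analysis:
Per-block:
  B0 def {a,f} use ∅
  B1 def {a,w} use ∅
  B2 def {f,y} use ∅
  B3 def {f,w} use {w}
  B4 def {w} use ∅
  B5 def {f} use {f}
  B6 def {f,w} use {w}
  B7 def {y} use ∅
  B8 def {a} use ∅

Liveness:
  live B0: ∅→∅
  live B1: ∅→{w}
  live B2: ∅→{f}
  live B3: {w}→∅
  live B4: {f}→{f,w}
  live B5: {f}→∅
  live B6: {w}→{f}
  live B7: ∅→∅
  live B8: ∅→∅

live-out(B6) = ["f"]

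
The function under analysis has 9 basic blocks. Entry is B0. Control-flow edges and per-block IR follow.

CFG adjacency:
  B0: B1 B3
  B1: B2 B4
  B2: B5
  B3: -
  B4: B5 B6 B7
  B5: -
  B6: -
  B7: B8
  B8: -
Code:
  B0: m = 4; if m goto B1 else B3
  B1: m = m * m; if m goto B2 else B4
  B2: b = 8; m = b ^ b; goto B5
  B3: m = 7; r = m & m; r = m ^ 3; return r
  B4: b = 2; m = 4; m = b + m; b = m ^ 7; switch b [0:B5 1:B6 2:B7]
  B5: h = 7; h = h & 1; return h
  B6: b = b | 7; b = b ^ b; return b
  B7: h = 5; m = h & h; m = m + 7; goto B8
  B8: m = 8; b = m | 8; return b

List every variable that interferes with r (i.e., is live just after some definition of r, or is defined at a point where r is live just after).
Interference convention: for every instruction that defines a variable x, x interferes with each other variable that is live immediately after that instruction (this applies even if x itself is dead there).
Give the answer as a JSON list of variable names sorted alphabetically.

def/use:
  B0 def {m} use ∅
  B1 def {m} use {m}
  B2 def {b,m} use ∅
  B3 def {m,r} use ∅
  B4 def {b,m} use ∅
  B5 def {h} use ∅
  B6 def {b} use {b}
  B7 def {h,m} use ∅
  B8 def {b,m} use ∅

Live sets:
  B0 li=∅ lo={m}
  B1 li={m} lo=∅
  B2 li=∅ lo=∅
  B3 li=∅ lo=∅
  B4 li=∅ lo={b}
  B5 li=∅ lo=∅
  B6 li={b} lo=∅
  B7 li=∅ lo=∅
  B8 li=∅ lo=∅

Interference:
  b↔{m}
  h↔∅
  m↔{b,r}
  r↔{m}

N(r) = ["m"]

Answer: ["m"]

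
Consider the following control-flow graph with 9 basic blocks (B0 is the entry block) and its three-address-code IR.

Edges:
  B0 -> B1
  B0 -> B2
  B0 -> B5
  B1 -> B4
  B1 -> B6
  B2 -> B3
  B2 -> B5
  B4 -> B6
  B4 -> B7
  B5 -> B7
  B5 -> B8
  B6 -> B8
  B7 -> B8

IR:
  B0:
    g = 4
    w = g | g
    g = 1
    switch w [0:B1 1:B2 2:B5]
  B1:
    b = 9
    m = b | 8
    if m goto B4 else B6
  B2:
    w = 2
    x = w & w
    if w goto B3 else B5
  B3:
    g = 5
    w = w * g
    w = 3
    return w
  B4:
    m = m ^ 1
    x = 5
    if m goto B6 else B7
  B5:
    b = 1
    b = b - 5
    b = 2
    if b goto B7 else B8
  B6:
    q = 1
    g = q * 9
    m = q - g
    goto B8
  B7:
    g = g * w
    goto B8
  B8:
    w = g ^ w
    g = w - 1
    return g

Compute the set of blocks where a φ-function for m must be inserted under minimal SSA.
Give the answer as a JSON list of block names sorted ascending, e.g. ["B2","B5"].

Answer: ["B6", "B7", "B8"]

Analysis:
idom tree: B1←B0 B2←B0 B3←B2 B4←B1 B5←B0 B6←B1 B7←B0 B8←B0
Join-block Dom:
  B5: preds {B0,B2}: {B0} ∩ {B0,B2} = {B0}; idom=B0
  B6: preds {B1,B4}: {B0,B1} ∩ {B0,B1,B4} = {B0,B1}; idom=B1
  B7: preds {B4,B5}: {B0,B1,B4} ∩ {B0,B5} = {B0}; idom=B0
  B8: preds {B5,B6,B7}: {B0,B5} ∩ {B0,B1,B6} ∩ {B0,B7} = {B0}; idom=B0

Frontier:
  B5←B0: walk · to B0
  B5←B2: walk B2 to B0
  B6←B1: walk · to B1
  B6←B4: walk B4 to B1
  B7←B4: walk B4→B1 to B0
  B7←B5: walk B5 to B0
  B8←B5: walk B5 to B0
  B8←B6: walk B6→B1 to B0
  B8←B7: walk B7 to B0
  B0: DF=∅
  B1: DF={B7,B8}
  B2: DF={B5}
  B3: DF=∅
  B4: DF={B6,B7}
  B5: DF={B7,B8}
  B6: DF={B8}
  B7: DF={B8}
  B8: DF=∅

φ for m: defs {B1,B4,B6}
  DF⁺ = {B6,B7,B8}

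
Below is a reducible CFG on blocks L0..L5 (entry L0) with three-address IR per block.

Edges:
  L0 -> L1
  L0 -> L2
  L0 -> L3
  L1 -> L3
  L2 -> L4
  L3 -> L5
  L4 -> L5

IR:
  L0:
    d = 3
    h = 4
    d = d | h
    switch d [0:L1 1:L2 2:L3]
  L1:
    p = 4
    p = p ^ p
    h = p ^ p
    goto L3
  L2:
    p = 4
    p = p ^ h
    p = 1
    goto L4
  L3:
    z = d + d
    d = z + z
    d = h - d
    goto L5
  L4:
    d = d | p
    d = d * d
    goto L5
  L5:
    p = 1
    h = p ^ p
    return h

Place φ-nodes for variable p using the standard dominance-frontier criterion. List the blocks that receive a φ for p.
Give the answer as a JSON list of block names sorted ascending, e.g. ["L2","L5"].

Answer: ["L3", "L5"]

Working:
idom tree: L1←L0 L2←L0 L3←L0 L4←L2 L5←L0
Dom at joins:
  L3: preds {L0,L1}: {L0} ∩ {L0,L1} = {L0}; idom=L0
  L5: preds {L3,L4}: {L0,L3} ∩ {L0,L2,L4} = {L0}; idom=L0

DF derivation:
  join L3 pred L0: · stop@L0
  join L3 pred L1: L1 stop@L0
  join L5 pred L3: L3 stop@L0
  join L5 pred L4: L4→L2 stop@L0
  DF(L0)=∅
  DF(L1)={L3}
  DF(L2)={L5}
  DF(L3)={L5}
  DF(L4)={L5}
  DF(L5)=∅

φ for p: defs {L1,L2,L5}
  DF⁺ = {L3,L5}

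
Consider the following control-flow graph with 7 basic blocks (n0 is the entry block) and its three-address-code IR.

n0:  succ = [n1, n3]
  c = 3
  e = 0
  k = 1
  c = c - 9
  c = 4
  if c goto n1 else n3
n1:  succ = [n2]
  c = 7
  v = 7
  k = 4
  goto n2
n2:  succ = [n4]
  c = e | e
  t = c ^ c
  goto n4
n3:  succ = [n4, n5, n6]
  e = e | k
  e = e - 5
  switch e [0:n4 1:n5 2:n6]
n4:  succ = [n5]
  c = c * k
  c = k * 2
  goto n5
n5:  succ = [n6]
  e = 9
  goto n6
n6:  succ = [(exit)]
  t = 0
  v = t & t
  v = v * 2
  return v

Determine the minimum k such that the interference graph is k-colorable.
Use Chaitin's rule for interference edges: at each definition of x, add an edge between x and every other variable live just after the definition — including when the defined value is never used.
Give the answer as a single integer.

Per-block:
  n0: def={c,e,k} ue=∅
  n1: def={c,k,v} ue=∅
  n2: def={c,t} ue={e}
  n3: def={e} ue={e,k}
  n4: def={c} ue={c,k}
  n5: def={e} ue=∅
  n6: def={t,v} ue=∅

Live sets:
  n0 li=∅ lo={c,e,k}
  n1 li={e} lo={e,k}
  n2 li={e,k} lo={c,k}
  n3 li={c,e,k} lo={c,k}
  n4 li={c,k} lo=∅
  n5 li=∅ lo=∅
  n6 li=∅ lo=∅

Interference:
  c↔{e,k,t}
  e↔{c,k,v}
  k↔{c,e,t}
  t↔{c,k}
  v↔{e}

Chromatic number:
  {c,e,k} pairwise interfere (3-clique) ⇒ χ ≥ 3
  assign c→c0 e→c1 k→c2 t→c1 v→c0 — no edge inside a register ⇒ χ ≤ 3
  χ = 3

Answer: 3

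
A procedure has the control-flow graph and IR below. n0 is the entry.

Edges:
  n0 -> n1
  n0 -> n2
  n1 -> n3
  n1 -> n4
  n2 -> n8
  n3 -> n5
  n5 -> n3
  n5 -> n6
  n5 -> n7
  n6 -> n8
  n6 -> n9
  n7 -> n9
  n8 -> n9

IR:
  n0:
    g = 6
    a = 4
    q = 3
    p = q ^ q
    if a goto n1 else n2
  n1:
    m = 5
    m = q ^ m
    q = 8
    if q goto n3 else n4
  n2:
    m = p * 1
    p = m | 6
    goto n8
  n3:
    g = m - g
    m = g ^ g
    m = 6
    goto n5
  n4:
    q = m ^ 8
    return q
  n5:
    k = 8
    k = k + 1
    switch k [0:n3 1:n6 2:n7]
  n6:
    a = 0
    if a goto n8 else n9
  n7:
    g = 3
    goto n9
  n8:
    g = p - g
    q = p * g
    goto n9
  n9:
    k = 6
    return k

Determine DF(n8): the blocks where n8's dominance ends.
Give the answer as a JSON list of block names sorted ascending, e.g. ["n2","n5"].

Answer: ["n9"]

Derivation:
idom tree: n1←n0 n2←n0 n3←n1 n4←n1 n5←n3 n6←n5 n7←n5 n8←n0 n9←n0
Join-block Dom:
  n3: preds {n1,n5}: {n0,n1} ∩ {n0,n1,n3,n5} = {n0,n1}; idom=n1
  n8: preds {n2,n6}: {n0,n2} ∩ {n0,n1,n3,n5,n6} = {n0}; idom=n0
  n9: preds {n6,n7,n8}: {n0,n1,n3,n5,n6} ∩ {n0,n1,n3,n5,n7} ∩ {n0,n8} = {n0}; idom=n0

Frontier:
  join n3 pred n1: · stop@n1
  join n3 pred n5: n5→n3 stop@n1
  join n8 pred n2: n2 stop@n0
  join n8 pred n6: n6→n5→n3→n1 stop@n0
  join n9 pred n6: n6→n5→n3→n1 stop@n0
  join n9 pred n7: n7→n5→n3→n1 stop@n0
  join n9 pred n8: n8 stop@n0
  n0: DF=∅
  n1: DF={n8,n9}
  n2: DF={n8}
  n3: DF={n3,n8,n9}
  n4: DF=∅
  n5: DF={n3,n8,n9}
  n6: DF={n8,n9}
  n7: DF={n9}
  n8: DF={n9}
  n9: DF=∅

DF(n8) = ["n9"]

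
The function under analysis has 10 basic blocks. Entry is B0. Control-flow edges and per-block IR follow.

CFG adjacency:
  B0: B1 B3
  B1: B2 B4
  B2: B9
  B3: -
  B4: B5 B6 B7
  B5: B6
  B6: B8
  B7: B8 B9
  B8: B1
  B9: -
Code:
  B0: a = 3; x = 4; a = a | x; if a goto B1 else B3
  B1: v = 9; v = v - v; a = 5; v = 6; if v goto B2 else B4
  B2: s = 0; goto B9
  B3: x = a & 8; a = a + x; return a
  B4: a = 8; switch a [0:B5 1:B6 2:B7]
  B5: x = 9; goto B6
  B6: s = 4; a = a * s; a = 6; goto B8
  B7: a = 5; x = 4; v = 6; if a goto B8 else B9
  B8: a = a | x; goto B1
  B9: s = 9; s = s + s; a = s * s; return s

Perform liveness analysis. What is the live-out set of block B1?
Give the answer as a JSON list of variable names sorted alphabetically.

Answer: ["x"]

Working:
Per-block:
  B0 def {a,x} use ∅
  B1 def {a,v} use ∅
  B2 def {s} use ∅
  B3 def {a,x} use {a}
  B4 def {a} use ∅
  B5 def {x} use ∅
  B6 def {a,s} use {a}
  B7 def {a,v,x} use ∅
  B8 def {a} use {a,x}
  B9 def {a,s} use ∅

Backward fixpoint:
  live B0: ∅→{a,x}
  live B1: {x}→{x}
  live B2: ∅→∅
  live B3: {a}→∅
  live B4: {x}→{a,x}
  live B5: {a}→{a,x}
  live B6: {a,x}→{a,x}
  live B7: ∅→{a,x}
  live B8: {a,x}→{x}
  live B9: ∅→∅

live-out(B1) = ["x"]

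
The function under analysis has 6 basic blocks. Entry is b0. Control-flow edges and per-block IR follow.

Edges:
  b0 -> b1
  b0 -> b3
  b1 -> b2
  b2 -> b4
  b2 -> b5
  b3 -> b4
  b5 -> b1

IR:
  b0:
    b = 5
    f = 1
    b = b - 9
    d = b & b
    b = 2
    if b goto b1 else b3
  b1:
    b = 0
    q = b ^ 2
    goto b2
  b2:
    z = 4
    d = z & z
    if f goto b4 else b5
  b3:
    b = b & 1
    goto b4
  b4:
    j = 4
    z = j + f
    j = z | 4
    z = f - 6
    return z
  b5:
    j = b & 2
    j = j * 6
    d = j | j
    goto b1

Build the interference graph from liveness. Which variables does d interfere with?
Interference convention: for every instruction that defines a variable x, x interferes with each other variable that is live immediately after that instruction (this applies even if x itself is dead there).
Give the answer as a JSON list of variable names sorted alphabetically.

Answer: ["b", "f"]

Working:
def/use:
  b0: {b,d,f} / ∅
  b1: {b,q} / ∅
  b2: {d,z} / {f}
  b3: {b} / {b}
  b4: {j,z} / {f}
  b5: {d,j} / {b}

Live sets:
  b0 li=∅ lo={b,f}
  b1 li={f} lo={b,f}
  b2 li={b,f} lo={b,f}
  b3 li={b,f} lo={f}
  b4 li={f} lo=∅
  b5 li={b,f} lo={f}

Conflict graph:
  b↔{d,f,q,z}
  d↔{b,f}
  f↔{b,d,j,q,z}
  j↔{f}
  q↔{b,f}
  z↔{b,f}

N(d) = ["b", "f"]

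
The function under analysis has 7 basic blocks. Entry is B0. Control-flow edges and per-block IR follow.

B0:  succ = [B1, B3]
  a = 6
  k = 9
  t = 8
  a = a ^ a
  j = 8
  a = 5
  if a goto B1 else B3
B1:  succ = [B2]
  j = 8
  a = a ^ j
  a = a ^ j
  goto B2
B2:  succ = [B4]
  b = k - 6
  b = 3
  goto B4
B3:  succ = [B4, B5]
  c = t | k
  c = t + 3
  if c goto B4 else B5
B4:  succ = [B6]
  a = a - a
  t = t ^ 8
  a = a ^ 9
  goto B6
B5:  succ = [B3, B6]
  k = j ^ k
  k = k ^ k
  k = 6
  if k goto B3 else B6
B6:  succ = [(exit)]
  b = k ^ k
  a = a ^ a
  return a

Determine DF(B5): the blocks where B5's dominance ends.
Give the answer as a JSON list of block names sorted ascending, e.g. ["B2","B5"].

idom tree: B1←B0 B2←B1 B3←B0 B4←B0 B5←B3 B6←B0
Dom∩ at merges:
  B3: preds {B0,B5}: {B0} ∩ {B0,B3,B5} = {B0}; idom=B0
  B4: preds {B2,B3}: {B0,B1,B2} ∩ {B0,B3} = {B0}; idom=B0
  B6: preds {B4,B5}: {B0,B4} ∩ {B0,B3,B5} = {B0}; idom=B0

Frontier:
  join B3 pred B0: · stop@B0
  join B3 pred B5: B5→B3 stop@B0
  join B4 pred B2: B2→B1 stop@B0
  join B4 pred B3: B3 stop@B0
  join B6 pred B4: B4 stop@B0
  join B6 pred B5: B5→B3 stop@B0
  DF(B0)=∅
  DF(B1)={B4}
  DF(B2)={B4}
  DF(B3)={B3,B4,B6}
  DF(B4)={B6}
  DF(B5)={B3,B6}
  DF(B6)=∅

DF(B5) = ["B3", "B6"]

Answer: ["B3", "B6"]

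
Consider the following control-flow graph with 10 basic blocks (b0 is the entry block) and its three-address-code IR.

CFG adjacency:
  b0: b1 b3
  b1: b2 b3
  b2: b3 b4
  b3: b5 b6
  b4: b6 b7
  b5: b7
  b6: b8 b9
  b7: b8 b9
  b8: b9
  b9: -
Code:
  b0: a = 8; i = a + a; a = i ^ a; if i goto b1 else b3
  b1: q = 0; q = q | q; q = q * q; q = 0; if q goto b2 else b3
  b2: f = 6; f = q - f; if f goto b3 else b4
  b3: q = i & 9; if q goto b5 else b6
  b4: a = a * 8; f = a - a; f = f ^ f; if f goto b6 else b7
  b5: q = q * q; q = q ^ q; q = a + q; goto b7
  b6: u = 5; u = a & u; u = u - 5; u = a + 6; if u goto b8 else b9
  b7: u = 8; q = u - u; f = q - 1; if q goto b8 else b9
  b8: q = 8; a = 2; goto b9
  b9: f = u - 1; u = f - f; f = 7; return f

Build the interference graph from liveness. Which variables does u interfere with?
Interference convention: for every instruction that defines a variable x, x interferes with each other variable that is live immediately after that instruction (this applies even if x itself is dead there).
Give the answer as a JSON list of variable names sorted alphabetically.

Block summaries:
  b0: def={a,i} ue=∅
  b1: def={q} ue=∅
  b2: def={f} ue={q}
  b3: def={q} ue={i}
  b4: def={a,f} ue={a}
  b5: def={q} ue={a,q}
  b6: def={u} ue={a}
  b7: def={f,q,u} ue=∅
  b8: def={a,q} ue=∅
  b9: def={f,u} ue={u}

Backward fixpoint:
  b0: in=∅ out={a,i}
  b1: in={a,i} out={a,i,q}
  b2: in={a,i,q} out={a,i}
  b3: in={a,i} out={a,q}
  b4: in={a} out={a}
  b5: in={a,q} out=∅
  b6: in={a} out={u}
  b7: in=∅ out={u}
  b8: in={u} out={u}
  b9: in={u} out=∅

Conflict graph:
  a — {f,i,q,u}
  f — {a,i,q,u}
  i — {a,f,q}
  q — {a,f,i,u}
  u — {a,f,q}

N(u) = ["a", "f", "q"]

Answer: ["a", "f", "q"]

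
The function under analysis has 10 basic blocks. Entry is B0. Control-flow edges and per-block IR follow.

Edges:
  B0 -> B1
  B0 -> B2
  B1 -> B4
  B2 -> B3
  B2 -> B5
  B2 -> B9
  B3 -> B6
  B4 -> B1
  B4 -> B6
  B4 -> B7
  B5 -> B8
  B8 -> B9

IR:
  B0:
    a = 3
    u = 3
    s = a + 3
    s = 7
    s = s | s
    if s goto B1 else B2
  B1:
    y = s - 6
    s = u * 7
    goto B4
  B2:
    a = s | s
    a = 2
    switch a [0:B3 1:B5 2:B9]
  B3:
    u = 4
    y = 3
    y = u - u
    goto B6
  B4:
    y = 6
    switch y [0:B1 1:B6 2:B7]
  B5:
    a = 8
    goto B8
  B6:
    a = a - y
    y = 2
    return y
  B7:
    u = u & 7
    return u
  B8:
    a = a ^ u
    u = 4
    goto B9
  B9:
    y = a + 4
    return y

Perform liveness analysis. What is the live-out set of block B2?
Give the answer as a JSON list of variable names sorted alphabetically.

Answer: ["a", "u"]

Analysis:
def/use:
  B0: def={a,s,u} ue=∅
  B1: def={s,y} ue={s,u}
  B2: def={a} ue={s}
  B3: def={u,y} ue=∅
  B4: def={y} ue=∅
  B5: def={a} ue=∅
  B6: def={a,y} ue={a,y}
  B7: def={u} ue={u}
  B8: def={a,u} ue={a,u}
  B9: def={y} ue={a}

Backward fixpoint:
  B0 li=∅ lo={a,s,u}
  B1 li={a,s,u} lo={a,s,u}
  B2 li={s,u} lo={a,u}
  B3 li={a} lo={a,y}
  B4 li={a,s,u} lo={a,s,u,y}
  B5 li={u} lo={a,u}
  B6 li={a,y} lo=∅
  B7 li={u} lo=∅
  B8 li={a,u} lo={a}
  B9 li={a} lo=∅

live-out(B2) = ["a", "u"]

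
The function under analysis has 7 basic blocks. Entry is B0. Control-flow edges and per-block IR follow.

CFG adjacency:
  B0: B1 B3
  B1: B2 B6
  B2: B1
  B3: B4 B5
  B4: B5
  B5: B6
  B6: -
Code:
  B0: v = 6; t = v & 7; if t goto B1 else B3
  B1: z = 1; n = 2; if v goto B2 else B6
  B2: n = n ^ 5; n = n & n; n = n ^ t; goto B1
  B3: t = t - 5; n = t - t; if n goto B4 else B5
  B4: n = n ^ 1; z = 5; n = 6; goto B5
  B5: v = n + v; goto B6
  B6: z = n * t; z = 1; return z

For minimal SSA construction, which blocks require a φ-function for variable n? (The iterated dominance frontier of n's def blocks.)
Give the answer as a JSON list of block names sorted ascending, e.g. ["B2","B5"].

idom tree: B1←B0 B2←B1 B3←B0 B4←B3 B5←B3 B6←B0
Dom at joins:
  B1: preds {B0,B2}: {B0} ∩ {B0,B1,B2} = {B0}; idom=B0
  B5: preds {B3,B4}: {B0,B3} ∩ {B0,B3,B4} = {B0,B3}; idom=B3
  B6: preds {B1,B5}: {B0,B1} ∩ {B0,B3,B5} = {B0}; idom=B0

DF walk-up:
  B1←B0: walk · to B0
  B1←B2: walk B2→B1 to B0
  B5←B3: walk · to B3
  B5←B4: walk B4 to B3
  B6←B1: walk B1 to B0
  B6←B5: walk B5→B3 to B0
  B0: DF=∅
  B1: DF={B1,B6}
  B2: DF={B1}
  B3: DF={B6}
  B4: DF={B5}
  B5: DF={B6}
  B6: DF=∅

φ for n: defs {B1,B2,B3,B4}
  DF⁺ = {B1,B5,B6}

Answer: ["B1", "B5", "B6"]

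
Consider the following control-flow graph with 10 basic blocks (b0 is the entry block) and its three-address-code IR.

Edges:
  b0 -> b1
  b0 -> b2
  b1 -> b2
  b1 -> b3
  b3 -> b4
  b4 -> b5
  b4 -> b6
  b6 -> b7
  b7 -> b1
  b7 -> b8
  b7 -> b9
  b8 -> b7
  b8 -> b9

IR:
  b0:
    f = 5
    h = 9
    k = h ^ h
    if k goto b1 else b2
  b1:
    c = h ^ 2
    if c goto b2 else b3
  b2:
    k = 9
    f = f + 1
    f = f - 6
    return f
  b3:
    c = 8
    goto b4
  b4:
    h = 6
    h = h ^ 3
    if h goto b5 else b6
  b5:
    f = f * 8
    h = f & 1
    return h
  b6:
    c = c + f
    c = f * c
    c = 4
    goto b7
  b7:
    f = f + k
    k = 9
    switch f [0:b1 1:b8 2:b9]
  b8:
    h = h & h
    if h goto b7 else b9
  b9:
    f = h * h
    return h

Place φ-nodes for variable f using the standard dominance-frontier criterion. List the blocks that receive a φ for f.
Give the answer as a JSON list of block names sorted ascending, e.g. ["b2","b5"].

Answer: ["b1", "b2", "b7"]

Derivation:
idom tree: b1←b0 b2←b0 b3←b1 b4←b3 b5←b4 b6←b4 b7←b6 b8←b7 b9←b7
Join-block Dom:
  b1: preds {b0,b7}: {b0} ∩ {b0,b1,b3,b4,b6,b7} = {b0}; idom=b0
  b2: preds {b0,b1}: {b0} ∩ {b0,b1} = {b0}; idom=b0
  b7: preds {b6,b8}: {b0,b1,b3,b4,b6} ∩ {b0,b1,b3,b4,b6,b7,b8} = {b0,b1,b3,b4,b6}; idom=b6
  b9: preds {b7,b8}: {b0,b1,b3,b4,b6,b7} ∩ {b0,b1,b3,b4,b6,b7,b8} = {b0,b1,b3,b4,b6,b7}; idom=b7

DF walk-up:
  join b1 pred b0: · stop@b0
  join b1 pred b7: b7→b6→b4→b3→b1 stop@b0
  join b2 pred b0: · stop@b0
  join b2 pred b1: b1 stop@b0
  join b7 pred b6: · stop@b6
  join b7 pred b8: b8→b7 stop@b6
  join b9 pred b7: · stop@b7
  join b9 pred b8: b8 stop@b7
  b0 → ∅
  b1 → {b1,b2}
  b2 → ∅
  b3 → {b1}
  b4 → {b1}
  b5 → ∅
  b6 → {b1}
  b7 → {b1,b7}
  b8 → {b7,b9}
  b9 → ∅

φ for f: defs {b0,b2,b5,b7,b9}
  DF⁺ = {b1,b2,b7}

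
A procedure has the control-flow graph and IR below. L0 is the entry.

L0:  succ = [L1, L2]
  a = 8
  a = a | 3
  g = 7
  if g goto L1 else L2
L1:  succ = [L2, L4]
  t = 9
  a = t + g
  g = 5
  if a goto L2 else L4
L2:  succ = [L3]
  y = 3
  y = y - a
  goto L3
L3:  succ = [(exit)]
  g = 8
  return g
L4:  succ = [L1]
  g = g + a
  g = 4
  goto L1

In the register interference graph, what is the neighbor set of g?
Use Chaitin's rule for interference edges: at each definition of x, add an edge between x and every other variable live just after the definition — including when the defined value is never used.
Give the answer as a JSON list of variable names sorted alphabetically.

Answer: ["a", "t"]

Analysis:
Block summaries:
  L0: def={a,g} ue=∅
  L1: def={a,g,t} ue={g}
  L2: def={y} ue={a}
  L3: def={g} ue=∅
  L4: def={g} ue={a,g}

Liveness:
  L0: in=∅ out={a,g}
  L1: in={g} out={a,g}
  L2: in={a} out=∅
  L3: in=∅ out=∅
  L4: in={a,g} out={g}

Interfere edges:
  a — {g,y}
  g — {a,t}
  t — {g}
  y — {a}

N(g) = ["a", "t"]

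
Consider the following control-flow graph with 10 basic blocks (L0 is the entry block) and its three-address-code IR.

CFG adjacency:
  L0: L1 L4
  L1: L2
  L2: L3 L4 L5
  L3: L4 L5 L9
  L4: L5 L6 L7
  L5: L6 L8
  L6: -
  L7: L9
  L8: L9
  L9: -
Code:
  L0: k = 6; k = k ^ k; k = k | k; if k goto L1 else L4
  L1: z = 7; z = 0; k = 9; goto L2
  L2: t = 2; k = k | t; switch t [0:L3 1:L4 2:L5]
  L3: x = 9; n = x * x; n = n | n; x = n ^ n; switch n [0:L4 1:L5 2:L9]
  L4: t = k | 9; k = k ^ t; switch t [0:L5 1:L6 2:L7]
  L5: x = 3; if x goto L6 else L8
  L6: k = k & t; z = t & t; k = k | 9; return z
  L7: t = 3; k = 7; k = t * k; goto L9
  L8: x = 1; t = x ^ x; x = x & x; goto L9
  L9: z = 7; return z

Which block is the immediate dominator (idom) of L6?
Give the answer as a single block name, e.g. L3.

idom tree: L1←L0 L2←L1 L3←L2 L4←L0 L5←L0 L6←L0 L7←L4 L8←L5 L9←L0
Join-block Dom:
  L4: preds {L0,L2,L3}: {L0} ∩ {L0,L1,L2} ∩ {L0,L1,L2,L3} = {L0}; idom=L0
  L5: preds {L2,L3,L4}: {L0,L1,L2} ∩ {L0,L1,L2,L3} ∩ {L0,L4} = {L0}; idom=L0
  L6: preds {L4,L5}: {L0,L4} ∩ {L0,L5} = {L0}; idom=L0
  L9: preds {L3,L7,L8}: {L0,L1,L2,L3} ∩ {L0,L4,L7} ∩ {L0,L5,L8} = {L0}; idom=L0

idom(L6) = L0

Answer: L0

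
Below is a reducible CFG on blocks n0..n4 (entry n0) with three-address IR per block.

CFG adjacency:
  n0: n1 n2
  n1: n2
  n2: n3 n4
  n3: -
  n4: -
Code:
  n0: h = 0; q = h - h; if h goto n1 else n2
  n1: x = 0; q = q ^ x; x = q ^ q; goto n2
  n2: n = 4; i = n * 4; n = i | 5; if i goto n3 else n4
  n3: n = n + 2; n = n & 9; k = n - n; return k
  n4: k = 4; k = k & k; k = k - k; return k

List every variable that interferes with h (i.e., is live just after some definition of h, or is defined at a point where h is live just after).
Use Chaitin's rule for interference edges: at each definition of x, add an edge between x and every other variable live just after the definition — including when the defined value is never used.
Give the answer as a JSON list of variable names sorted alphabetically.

Per-block:
  n0 def {h,q} use ∅
  n1 def {q,x} use {q}
  n2 def {i,n} use ∅
  n3 def {k,n} use {n}
  n4 def {k} use ∅

Backward fixpoint:
  n0: in=∅ out={q}
  n1: in={q} out=∅
  n2: in=∅ out={n}
  n3: in={n} out=∅
  n4: in=∅ out=∅

Conflict graph:
  h — {q}
  i — {n}
  k — ∅
  n — {i}
  q — {h,x}
  x — {q}

N(h) = ["q"]

Answer: ["q"]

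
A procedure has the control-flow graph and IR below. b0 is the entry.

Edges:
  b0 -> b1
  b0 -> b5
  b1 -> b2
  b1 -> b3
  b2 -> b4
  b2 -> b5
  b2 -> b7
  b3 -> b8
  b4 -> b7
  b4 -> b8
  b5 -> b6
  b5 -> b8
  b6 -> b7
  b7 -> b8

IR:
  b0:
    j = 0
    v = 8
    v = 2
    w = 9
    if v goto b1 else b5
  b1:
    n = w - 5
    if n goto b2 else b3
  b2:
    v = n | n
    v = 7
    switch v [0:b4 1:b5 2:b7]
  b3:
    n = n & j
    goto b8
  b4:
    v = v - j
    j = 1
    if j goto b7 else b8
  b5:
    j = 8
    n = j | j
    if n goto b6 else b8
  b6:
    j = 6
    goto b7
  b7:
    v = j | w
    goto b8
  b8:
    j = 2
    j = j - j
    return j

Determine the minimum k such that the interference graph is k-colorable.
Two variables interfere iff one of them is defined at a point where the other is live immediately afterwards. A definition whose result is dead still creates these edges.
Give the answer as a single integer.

Answer: 3

Derivation:
def/use:
  b0 def {j,v,w} use ∅
  b1 def {n} use {w}
  b2 def {v} use {n}
  b3 def {n} use {j,n}
  b4 def {j,v} use {j,v}
  b5 def {j,n} use ∅
  b6 def {j} use ∅
  b7 def {v} use {j,w}
  b8 def {j} use ∅

Liveness:
  b0: in=∅ out={j,w}
  b1: in={j,w} out={j,n,w}
  b2: in={j,n,w} out={j,v,w}
  b3: in={j,n} out=∅
  b4: in={j,v,w} out={j,w}
  b5: in={w} out={w}
  b6: in={w} out={j,w}
  b7: in={j,w} out=∅
  b8: in=∅ out=∅

Interference:
  j — {n,v,w}
  n — {j,w}
  v — {j,w}
  w — {j,n,v}

Chromatic number:
  lower bound: {j,n,w} mutually conflict ⇒ χ ≥ 3
  assign j→c0 n→c2 v→c2 w→c1 — no edge inside a register ⇒ χ ≤ 3
  χ = 3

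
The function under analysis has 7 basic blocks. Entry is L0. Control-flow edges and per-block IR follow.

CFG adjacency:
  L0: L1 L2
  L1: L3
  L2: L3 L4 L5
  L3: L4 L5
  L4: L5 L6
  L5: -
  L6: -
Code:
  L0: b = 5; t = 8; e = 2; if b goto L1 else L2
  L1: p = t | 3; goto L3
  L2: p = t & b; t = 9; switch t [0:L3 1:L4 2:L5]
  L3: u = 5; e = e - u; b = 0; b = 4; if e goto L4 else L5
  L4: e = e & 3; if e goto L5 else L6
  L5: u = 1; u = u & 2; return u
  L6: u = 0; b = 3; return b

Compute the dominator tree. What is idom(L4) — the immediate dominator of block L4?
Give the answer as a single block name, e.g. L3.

idom tree: L1←L0 L2←L0 L3←L0 L4←L0 L5←L0 L6←L4
Join-block Dom:
  L3: preds {L1,L2}: {L0,L1} ∩ {L0,L2} = {L0}; idom=L0
  L4: preds {L2,L3}: {L0,L2} ∩ {L0,L3} = {L0}; idom=L0
  L5: preds {L2,L3,L4}: {L0,L2} ∩ {L0,L3} ∩ {L0,L4} = {L0}; idom=L0

idom(L4) = L0

Answer: L0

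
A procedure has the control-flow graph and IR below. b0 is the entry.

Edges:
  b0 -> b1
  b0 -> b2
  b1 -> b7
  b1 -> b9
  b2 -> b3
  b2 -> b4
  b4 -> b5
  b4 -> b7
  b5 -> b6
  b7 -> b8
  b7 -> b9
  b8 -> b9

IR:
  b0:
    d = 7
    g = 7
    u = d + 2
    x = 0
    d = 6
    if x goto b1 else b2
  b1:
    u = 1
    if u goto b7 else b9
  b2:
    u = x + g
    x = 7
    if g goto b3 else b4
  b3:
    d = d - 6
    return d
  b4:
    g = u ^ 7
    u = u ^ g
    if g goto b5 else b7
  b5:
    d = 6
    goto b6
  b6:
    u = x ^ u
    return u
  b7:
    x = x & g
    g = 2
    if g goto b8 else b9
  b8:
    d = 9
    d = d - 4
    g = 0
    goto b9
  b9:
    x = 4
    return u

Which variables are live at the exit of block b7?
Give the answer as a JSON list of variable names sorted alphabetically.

Answer: ["u"]

Working:
Per-block:
  b0: {d,g,u,x} / ∅
  b1: {u} / ∅
  b2: {u,x} / {g,x}
  b3: {d} / {d}
  b4: {g,u} / {u}
  b5: {d} / ∅
  b6: {u} / {u,x}
  b7: {g,x} / {g,x}
  b8: {d,g} / ∅
  b9: {x} / {u}

Liveness:
  b0: in=∅ out={d,g,x}
  b1: in={g,x} out={g,u,x}
  b2: in={d,g,x} out={d,u,x}
  b3: in={d} out=∅
  b4: in={u,x} out={g,u,x}
  b5: in={u,x} out={u,x}
  b6: in={u,x} out=∅
  b7: in={g,u,x} out={u}
  b8: in={u} out={u}
  b9: in={u} out=∅

live-out(b7) = ["u"]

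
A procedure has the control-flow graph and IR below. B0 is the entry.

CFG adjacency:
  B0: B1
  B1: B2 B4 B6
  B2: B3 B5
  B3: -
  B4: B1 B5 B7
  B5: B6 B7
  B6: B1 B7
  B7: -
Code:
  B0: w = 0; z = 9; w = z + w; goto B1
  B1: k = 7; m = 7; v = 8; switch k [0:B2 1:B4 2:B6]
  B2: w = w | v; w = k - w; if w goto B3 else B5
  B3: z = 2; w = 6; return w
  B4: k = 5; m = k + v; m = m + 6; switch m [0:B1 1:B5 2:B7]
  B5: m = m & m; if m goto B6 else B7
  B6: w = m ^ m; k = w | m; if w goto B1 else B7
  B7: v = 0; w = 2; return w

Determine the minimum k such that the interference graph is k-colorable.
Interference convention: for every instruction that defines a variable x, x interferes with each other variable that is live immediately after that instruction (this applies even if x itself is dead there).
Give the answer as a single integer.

Answer: 4

Derivation:
def/use:
  B0 def {w,z} use ∅
  B1 def {k,m,v} use ∅
  B2 def {w} use {k,v,w}
  B3 def {w,z} use ∅
  B4 def {k,m} use {v}
  B5 def {m} use {m}
  B6 def {k,w} use {m}
  B7 def {v,w} use ∅

Backward fixpoint:
  live B0: ∅→{w}
  live B1: {w}→{k,m,v,w}
  live B2: {k,m,v,w}→{m}
  live B3: ∅→∅
  live B4: {v,w}→{m,w}
  live B5: {m}→{m}
  live B6: {m}→{w}
  live B7: ∅→∅

Interference:
  k↔{m,v,w}
  m↔{k,v,w}
  v↔{k,m,w}
  w↔{k,m,v,z}
  z↔{w}

Registers:
  clique {k,m,v,w} ⇒ need ≥ 4
  4-colouring: r0={w}  r1={k,z}  r2={m}  r3={v}
  χ = 4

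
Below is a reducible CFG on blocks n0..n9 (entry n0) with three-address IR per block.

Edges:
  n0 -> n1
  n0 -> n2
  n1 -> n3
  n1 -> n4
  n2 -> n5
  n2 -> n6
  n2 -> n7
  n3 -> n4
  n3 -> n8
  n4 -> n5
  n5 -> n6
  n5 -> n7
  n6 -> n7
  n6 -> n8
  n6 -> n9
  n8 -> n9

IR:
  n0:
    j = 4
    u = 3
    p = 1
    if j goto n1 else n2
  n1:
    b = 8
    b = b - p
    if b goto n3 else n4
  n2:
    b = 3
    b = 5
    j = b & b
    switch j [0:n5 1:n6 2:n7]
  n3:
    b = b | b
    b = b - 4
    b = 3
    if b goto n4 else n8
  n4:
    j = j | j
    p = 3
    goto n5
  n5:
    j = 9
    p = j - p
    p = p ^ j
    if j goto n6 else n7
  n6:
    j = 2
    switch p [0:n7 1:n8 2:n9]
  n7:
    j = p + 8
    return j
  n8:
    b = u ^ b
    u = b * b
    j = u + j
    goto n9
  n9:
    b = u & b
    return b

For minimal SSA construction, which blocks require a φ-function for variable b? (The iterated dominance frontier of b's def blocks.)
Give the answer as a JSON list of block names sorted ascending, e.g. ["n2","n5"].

idom tree: n1←n0 n2←n0 n3←n1 n4←n1 n5←n0 n6←n0 n7←n0 n8←n0 n9←n0
Dom∩ at merges:
  n4: preds {n1,n3}: {n0,n1} ∩ {n0,n1,n3} = {n0,n1}; idom=n1
  n5: preds {n2,n4}: {n0,n2} ∩ {n0,n1,n4} = {n0}; idom=n0
  n6: preds {n2,n5}: {n0,n2} ∩ {n0,n5} = {n0}; idom=n0
  n7: preds {n2,n5,n6}: {n0,n2} ∩ {n0,n5} ∩ {n0,n6} = {n0}; idom=n0
  n8: preds {n3,n6}: {n0,n1,n3} ∩ {n0,n6} = {n0}; idom=n0
  n9: preds {n6,n8}: {n0,n6} ∩ {n0,n8} = {n0}; idom=n0

Frontier:
  n4←n1: walk · to n1
  n4←n3: walk n3 to n1
  n5←n2: walk n2 to n0
  n5←n4: walk n4→n1 to n0
  n6←n2: walk n2 to n0
  n6←n5: walk n5 to n0
  n7←n2: walk n2 to n0
  n7←n5: walk n5 to n0
  n7←n6: walk n6 to n0
  n8←n3: walk n3→n1 to n0
  n8←n6: walk n6 to n0
  n9←n6: walk n6 to n0
  n9←n8: walk n8 to n0
  n0 → ∅
  n1 → {n5,n8}
  n2 → {n5,n6,n7}
  n3 → {n4,n8}
  n4 → {n5}
  n5 → {n6,n7}
  n6 → {n7,n8,n9}
  n7 → ∅
  n8 → {n9}
  n9 → ∅

φ for b: defs {n1,n2,n3,n8,n9}
  DF⁺ = {n4,n5,n6,n7,n8,n9}

Answer: ["n4", "n5", "n6", "n7", "n8", "n9"]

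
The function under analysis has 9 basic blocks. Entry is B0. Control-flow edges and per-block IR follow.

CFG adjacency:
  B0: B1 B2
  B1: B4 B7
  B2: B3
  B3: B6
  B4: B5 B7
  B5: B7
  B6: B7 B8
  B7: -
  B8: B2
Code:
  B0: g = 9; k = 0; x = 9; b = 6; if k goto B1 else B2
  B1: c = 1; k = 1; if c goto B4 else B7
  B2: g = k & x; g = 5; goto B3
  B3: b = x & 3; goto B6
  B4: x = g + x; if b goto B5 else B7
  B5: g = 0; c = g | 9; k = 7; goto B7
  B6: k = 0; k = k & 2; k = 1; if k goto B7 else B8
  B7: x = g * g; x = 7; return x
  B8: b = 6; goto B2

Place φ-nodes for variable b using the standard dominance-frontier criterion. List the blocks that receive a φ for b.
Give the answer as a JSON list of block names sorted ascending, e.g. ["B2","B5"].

Answer: ["B2", "B7"]

Derivation:
idom tree: B1←B0 B2←B0 B3←B2 B4←B1 B5←B4 B6←B3 B7←B0 B8←B6
Join-block Dom:
  B2: preds {B0,B8}: {B0} ∩ {B0,B2,B3,B6,B8} = {B0}; idom=B0
  B7: preds {B1,B4,B5,B6}: {B0,B1} ∩ {B0,B1,B4} ∩ {B0,B1,B4,B5} ∩ {B0,B2,B3,B6} = {B0}; idom=B0

DF walk-up:
  join B2 pred B0: · stop@B0
  join B2 pred B8: B8→B6→B3→B2 stop@B0
  join B7 pred B1: B1 stop@B0
  join B7 pred B4: B4→B1 stop@B0
  join B7 pred B5: B5→B4→B1 stop@B0
  join B7 pred B6: B6→B3→B2 stop@B0
  DF(B0)=∅
  DF(B1)={B7}
  DF(B2)={B2,B7}
  DF(B3)={B2,B7}
  DF(B4)={B7}
  DF(B5)={B7}
  DF(B6)={B2,B7}
  DF(B7)=∅
  DF(B8)={B2}

φ for b: defs {B0,B3,B8}
  DF⁺ = {B2,B7}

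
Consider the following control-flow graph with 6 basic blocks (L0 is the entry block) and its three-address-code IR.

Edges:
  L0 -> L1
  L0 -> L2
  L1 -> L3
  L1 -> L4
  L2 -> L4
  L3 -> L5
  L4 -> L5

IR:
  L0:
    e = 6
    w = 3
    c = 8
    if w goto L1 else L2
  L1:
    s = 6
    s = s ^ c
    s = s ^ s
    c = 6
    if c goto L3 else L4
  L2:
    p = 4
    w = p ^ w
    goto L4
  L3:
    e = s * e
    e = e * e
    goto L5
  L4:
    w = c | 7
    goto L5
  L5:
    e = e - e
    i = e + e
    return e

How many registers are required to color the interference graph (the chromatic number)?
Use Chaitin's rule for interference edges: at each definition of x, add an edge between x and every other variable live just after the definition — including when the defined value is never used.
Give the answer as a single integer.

Block summaries:
  L0 def {c,e,w} use ∅
  L1 def {c,s} use {c}
  L2 def {p,w} use {w}
  L3 def {e} use {e,s}
  L4 def {w} use {c}
  L5 def {e,i} use {e}

Liveness:
  live L0: ∅→{c,e,w}
  live L1: {c,e}→{c,e,s}
  live L2: {c,e,w}→{c,e}
  live L3: {e,s}→{e}
  live L4: {c,e}→{e}
  live L5: {e}→∅

Interfere edges:
  c: {e,p,s,w}
  e: {c,i,p,s,w}
  i: {e}
  p: {c,e,w}
  s: {c,e}
  w: {c,e,p}

Chromatic number:
  lower bound: {c,e,p,w} mutually conflict ⇒ χ ≥ 4
  4-colouring: r0={e}  r1={c,i}  r2={p,s}  r3={w}
  χ = 4

Answer: 4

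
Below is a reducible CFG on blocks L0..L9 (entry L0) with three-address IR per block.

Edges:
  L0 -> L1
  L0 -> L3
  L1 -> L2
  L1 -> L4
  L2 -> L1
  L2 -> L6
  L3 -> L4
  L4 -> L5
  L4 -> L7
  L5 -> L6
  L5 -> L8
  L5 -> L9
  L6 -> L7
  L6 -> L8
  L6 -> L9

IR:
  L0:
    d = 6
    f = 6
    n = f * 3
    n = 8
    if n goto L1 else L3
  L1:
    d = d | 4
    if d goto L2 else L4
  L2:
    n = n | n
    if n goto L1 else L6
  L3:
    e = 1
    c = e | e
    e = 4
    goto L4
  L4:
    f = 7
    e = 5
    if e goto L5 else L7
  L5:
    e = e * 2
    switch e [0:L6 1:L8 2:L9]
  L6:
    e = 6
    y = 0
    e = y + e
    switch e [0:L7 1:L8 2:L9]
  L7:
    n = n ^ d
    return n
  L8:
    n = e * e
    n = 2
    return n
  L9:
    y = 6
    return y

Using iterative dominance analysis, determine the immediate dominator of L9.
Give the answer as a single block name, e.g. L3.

idom tree: L1←L0 L2←L1 L3←L0 L4←L0 L5←L4 L6←L0 L7←L0 L8←L0 L9←L0
Dom at joins:
  L1: preds {L0,L2}: {L0} ∩ {L0,L1,L2} = {L0}; idom=L0
  L4: preds {L1,L3}: {L0,L1} ∩ {L0,L3} = {L0}; idom=L0
  L6: preds {L2,L5}: {L0,L1,L2} ∩ {L0,L4,L5} = {L0}; idom=L0
  L7: preds {L4,L6}: {L0,L4} ∩ {L0,L6} = {L0}; idom=L0
  L8: preds {L5,L6}: {L0,L4,L5} ∩ {L0,L6} = {L0}; idom=L0
  L9: preds {L5,L6}: {L0,L4,L5} ∩ {L0,L6} = {L0}; idom=L0

idom(L9) = L0

Answer: L0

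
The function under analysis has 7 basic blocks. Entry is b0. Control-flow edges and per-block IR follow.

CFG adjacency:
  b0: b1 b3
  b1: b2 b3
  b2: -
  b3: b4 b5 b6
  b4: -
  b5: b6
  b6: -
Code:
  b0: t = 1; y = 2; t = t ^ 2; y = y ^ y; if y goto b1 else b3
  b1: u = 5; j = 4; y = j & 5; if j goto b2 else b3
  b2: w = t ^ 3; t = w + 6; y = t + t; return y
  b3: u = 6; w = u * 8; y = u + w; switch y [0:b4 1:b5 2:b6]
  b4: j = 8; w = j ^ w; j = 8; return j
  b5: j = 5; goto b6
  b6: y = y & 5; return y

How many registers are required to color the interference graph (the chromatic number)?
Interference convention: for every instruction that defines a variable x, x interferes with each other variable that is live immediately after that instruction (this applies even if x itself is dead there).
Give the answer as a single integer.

Answer: 3

Derivation:
Block summaries:
  b0 def {t,y} use ∅
  b1 def {j,u,y} use ∅
  b2 def {t,w,y} use {t}
  b3 def {u,w,y} use ∅
  b4 def {j,w} use {w}
  b5 def {j} use ∅
  b6 def {y} use {y}

Liveness:
  b0 li=∅ lo={t}
  b1 li={t} lo={t}
  b2 li={t} lo=∅
  b3 li=∅ lo={w,y}
  b4 li={w} lo=∅
  b5 li={y} lo={y}
  b6 li={y} lo=∅

Interfere edges:
  j — {t,w,y}
  t — {j,u,y}
  u — {t,w}
  w — {j,u,y}
  y — {j,t,w}

Colouring:
  lower bound: {j,t,y} mutually conflict ⇒ χ ≥ 3
  assign j→r0 t→r1 u→r0 w→r1 y→r2 — no edge inside a register ⇒ χ ≤ 3
  χ = 3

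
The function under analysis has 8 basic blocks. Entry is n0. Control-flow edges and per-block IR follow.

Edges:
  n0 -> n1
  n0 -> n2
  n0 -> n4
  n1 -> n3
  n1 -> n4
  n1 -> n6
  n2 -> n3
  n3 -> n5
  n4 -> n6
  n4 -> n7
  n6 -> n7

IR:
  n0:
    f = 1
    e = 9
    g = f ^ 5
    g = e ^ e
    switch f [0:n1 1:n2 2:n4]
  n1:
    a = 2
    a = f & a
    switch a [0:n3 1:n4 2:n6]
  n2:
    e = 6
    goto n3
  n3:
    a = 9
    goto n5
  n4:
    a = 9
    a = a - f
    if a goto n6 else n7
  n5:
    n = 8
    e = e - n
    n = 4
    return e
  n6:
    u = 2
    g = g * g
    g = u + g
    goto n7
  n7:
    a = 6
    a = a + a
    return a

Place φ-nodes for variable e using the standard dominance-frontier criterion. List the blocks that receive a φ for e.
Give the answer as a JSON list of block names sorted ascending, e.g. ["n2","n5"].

idom tree: n1←n0 n2←n0 n3←n0 n4←n0 n5←n3 n6←n0 n7←n0
Dom∩ at merges:
  n3: preds {n1,n2}: {n0,n1} ∩ {n0,n2} = {n0}; idom=n0
  n4: preds {n0,n1}: {n0} ∩ {n0,n1} = {n0}; idom=n0
  n6: preds {n1,n4}: {n0,n1} ∩ {n0,n4} = {n0}; idom=n0
  n7: preds {n4,n6}: {n0,n4} ∩ {n0,n6} = {n0}; idom=n0

DF derivation:
  join n3 pred n1: n1 stop@n0
  join n3 pred n2: n2 stop@n0
  join n4 pred n0: · stop@n0
  join n4 pred n1: n1 stop@n0
  join n6 pred n1: n1 stop@n0
  join n6 pred n4: n4 stop@n0
  join n7 pred n4: n4 stop@n0
  join n7 pred n6: n6 stop@n0
  n0: DF=∅
  n1: DF={n3,n4,n6}
  n2: DF={n3}
  n3: DF=∅
  n4: DF={n6,n7}
  n5: DF=∅
  n6: DF={n7}
  n7: DF=∅

φ for e: defs {n0,n2,n5}
  DF⁺ = {n3}

Answer: ["n3"]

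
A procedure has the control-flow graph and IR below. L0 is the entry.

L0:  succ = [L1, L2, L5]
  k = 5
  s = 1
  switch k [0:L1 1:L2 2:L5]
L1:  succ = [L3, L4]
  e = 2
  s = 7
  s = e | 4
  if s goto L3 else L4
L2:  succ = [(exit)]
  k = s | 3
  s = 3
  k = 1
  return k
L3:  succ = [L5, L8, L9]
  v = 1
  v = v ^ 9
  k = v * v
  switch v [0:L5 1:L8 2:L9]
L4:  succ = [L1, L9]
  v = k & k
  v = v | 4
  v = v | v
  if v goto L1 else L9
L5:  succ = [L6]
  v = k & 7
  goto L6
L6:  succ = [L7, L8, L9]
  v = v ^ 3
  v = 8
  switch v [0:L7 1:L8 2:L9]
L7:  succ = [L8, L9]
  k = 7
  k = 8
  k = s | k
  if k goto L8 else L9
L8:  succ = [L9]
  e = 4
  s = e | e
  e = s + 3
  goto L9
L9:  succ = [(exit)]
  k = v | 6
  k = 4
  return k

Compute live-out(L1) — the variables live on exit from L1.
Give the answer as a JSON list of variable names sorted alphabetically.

Answer: ["k", "s"]

Derivation:
Block summaries:
  L0: def={k,s} ue=∅
  L1: def={e,s} ue=∅
  L2: def={k,s} ue={s}
  L3: def={k,v} ue=∅
  L4: def={v} ue={k}
  L5: def={v} ue={k}
  L6: def={v} ue={v}
  L7: def={k} ue={s}
  L8: def={e,s} ue=∅
  L9: def={k} ue={v}

Live sets:
  live L0: ∅→{k,s}
  live L1: {k}→{k,s}
  live L2: {s}→∅
  live L3: {s}→{k,s,v}
  live L4: {k}→{k,v}
  live L5: {k,s}→{s,v}
  live L6: {s,v}→{s,v}
  live L7: {s,v}→{v}
  live L8: {v}→{v}
  live L9: {v}→∅

live-out(L1) = ["k", "s"]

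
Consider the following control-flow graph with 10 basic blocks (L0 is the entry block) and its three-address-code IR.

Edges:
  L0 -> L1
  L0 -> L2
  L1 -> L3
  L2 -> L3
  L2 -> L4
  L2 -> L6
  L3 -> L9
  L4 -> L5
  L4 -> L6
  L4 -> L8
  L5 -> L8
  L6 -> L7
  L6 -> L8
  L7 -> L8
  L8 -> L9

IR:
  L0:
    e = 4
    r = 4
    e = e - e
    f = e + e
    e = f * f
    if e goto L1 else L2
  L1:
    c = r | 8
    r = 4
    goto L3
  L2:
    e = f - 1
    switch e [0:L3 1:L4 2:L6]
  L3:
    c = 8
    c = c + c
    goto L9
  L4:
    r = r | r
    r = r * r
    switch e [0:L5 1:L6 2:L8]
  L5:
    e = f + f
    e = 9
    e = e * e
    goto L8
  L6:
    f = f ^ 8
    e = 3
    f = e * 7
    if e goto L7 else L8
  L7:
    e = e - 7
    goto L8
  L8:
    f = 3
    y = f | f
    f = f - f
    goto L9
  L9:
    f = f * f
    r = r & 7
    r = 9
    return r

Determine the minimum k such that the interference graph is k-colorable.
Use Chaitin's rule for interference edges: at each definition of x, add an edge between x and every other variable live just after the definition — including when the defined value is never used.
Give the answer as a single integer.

Answer: 3

Working:
def/use:
  L0: {e,f,r} / ∅
  L1: {c,r} / {r}
  L2: {e} / {f}
  L3: {c} / ∅
  L4: {r} / {e,r}
  L5: {e} / {f}
  L6: {e,f} / {f}
  L7: {e} / {e}
  L8: {f,y} / ∅
  L9: {f,r} / {f,r}

Backward fixpoint:
  live L0: ∅→{f,r}
  live L1: {f,r}→{f,r}
  live L2: {f,r}→{e,f,r}
  live L3: {f,r}→{f,r}
  live L4: {e,f,r}→{f,r}
  live L5: {f,r}→{r}
  live L6: {f,r}→{e,r}
  live L7: {e,r}→{r}
  live L8: {r}→{f,r}
  live L9: {f,r}→∅

Interference:
  c — {f,r}
  e — {f,r}
  f — {c,e,r,y}
  r — {c,e,f,y}
  y — {f,r}

Chromatic number:
  lower bound: {c,f,r} mutually conflict ⇒ χ ≥ 3
  3-colouring: R0={f}  R1={r}  R2={c,e,y}
  χ = 3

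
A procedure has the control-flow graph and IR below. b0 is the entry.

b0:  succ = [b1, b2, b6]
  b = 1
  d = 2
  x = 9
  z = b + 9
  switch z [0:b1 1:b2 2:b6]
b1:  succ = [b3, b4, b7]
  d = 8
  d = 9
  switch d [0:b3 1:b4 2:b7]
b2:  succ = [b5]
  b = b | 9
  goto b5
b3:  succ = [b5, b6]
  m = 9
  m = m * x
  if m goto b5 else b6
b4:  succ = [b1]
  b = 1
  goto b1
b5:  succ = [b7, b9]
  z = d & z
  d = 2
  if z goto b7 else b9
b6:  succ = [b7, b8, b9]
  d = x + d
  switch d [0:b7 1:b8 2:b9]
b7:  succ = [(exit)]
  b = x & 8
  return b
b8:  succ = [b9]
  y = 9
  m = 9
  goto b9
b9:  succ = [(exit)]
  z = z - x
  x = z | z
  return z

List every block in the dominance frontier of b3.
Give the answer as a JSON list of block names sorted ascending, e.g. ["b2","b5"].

idom tree: b1←b0 b2←b0 b3←b1 b4←b1 b5←b0 b6←b0 b7←b0 b8←b6 b9←b0
Dom at joins:
  b1: preds {b0,b4}: {b0} ∩ {b0,b1,b4} = {b0}; idom=b0
  b5: preds {b2,b3}: {b0,b2} ∩ {b0,b1,b3} = {b0}; idom=b0
  b6: preds {b0,b3}: {b0} ∩ {b0,b1,b3} = {b0}; idom=b0
  b7: preds {b1,b5,b6}: {b0,b1} ∩ {b0,b5} ∩ {b0,b6} = {b0}; idom=b0
  b9: preds {b5,b6,b8}: {b0,b5} ∩ {b0,b6} ∩ {b0,b6,b8} = {b0}; idom=b0

DF derivation:
  b1←b0: walk · to b0
  b1←b4: walk b4→b1 to b0
  b5←b2: walk b2 to b0
  b5←b3: walk b3→b1 to b0
  b6←b0: walk · to b0
  b6←b3: walk b3→b1 to b0
  b7←b1: walk b1 to b0
  b7←b5: walk b5 to b0
  b7←b6: walk b6 to b0
  b9←b5: walk b5 to b0
  b9←b6: walk b6 to b0
  b9←b8: walk b8→b6 to b0
  b0: DF=∅
  b1: DF={b1,b5,b6,b7}
  b2: DF={b5}
  b3: DF={b5,b6}
  b4: DF={b1}
  b5: DF={b7,b9}
  b6: DF={b7,b9}
  b7: DF=∅
  b8: DF={b9}
  b9: DF=∅

DF(b3) = ["b5", "b6"]

Answer: ["b5", "b6"]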